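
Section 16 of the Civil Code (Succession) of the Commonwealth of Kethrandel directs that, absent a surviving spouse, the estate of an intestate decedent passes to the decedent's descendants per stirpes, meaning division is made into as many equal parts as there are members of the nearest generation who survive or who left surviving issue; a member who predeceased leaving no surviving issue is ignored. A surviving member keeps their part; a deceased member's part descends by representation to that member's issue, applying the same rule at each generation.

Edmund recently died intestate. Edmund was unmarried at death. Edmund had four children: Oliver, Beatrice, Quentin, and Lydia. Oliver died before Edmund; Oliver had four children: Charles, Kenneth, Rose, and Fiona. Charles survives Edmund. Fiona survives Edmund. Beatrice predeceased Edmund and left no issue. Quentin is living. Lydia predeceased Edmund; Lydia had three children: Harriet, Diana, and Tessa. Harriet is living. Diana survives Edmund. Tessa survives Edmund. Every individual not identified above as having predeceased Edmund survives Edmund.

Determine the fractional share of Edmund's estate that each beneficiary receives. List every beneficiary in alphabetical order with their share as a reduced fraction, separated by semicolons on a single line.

There is no surviving spouse, so the entire estate passes to Edmund's descendants per stirpes.
Beatrice left no surviving issue, so that branch lapses and is disregarded.
The estate is divided into 3 equal shares of 1/3 among Oliver, Quentin, Lydia.
Oliver predeceased; the 1/3 allotted to Oliver's branch passes to Oliver's issue by representation.
The 1/3 is divided into 4 equal shares of 1/12 among Charles, Kenneth, Rose, Fiona.
Charles is living and takes 1/12.
Kenneth is living and takes 1/12.
Rose is living and takes 1/12.
Fiona is living and takes 1/12.
Quentin is living and takes 1/3.
Lydia predeceased; the 1/3 allotted to Lydia's branch passes to Lydia's issue by representation.
The 1/3 is divided into 3 equal shares of 1/9 among Harriet, Diana, Tessa.
Harriet is living and takes 1/9.
Diana is living and takes 1/9.
Tessa is living and takes 1/9.

Charles 1/12; Diana 1/9; Fiona 1/12; Harriet 1/9; Kenneth 1/12; Quentin 1/3; Rose 1/12; Tessa 1/9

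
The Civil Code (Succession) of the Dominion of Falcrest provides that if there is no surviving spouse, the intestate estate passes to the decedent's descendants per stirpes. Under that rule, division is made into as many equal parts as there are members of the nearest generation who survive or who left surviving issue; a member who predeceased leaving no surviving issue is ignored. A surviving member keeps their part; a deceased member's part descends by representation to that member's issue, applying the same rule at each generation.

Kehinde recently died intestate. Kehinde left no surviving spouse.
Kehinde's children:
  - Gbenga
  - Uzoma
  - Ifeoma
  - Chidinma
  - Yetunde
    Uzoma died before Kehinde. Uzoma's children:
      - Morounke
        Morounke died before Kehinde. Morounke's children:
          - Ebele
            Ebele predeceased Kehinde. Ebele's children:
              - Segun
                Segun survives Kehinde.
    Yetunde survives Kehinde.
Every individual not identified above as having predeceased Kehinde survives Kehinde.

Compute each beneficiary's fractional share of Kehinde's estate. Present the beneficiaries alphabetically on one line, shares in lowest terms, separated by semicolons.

There is no surviving spouse, so the entire estate passes to Kehinde's descendants per stirpes.
The estate is divided into 5 equal shares of 1/5 among Gbenga, Uzoma, Ifeoma, Chidinma, Yetunde.
Gbenga is living and takes 1/5.
Uzoma predeceased; the 1/5 allotted to Uzoma's branch passes to Uzoma's issue by representation.
Morounke's line is the sole branch at this level, so the full 1/5 passes to Morounke's issue by representation.
Ebele's line is the sole branch at this level, so the full 1/5 passes to Ebele's issue by representation.
Segun is the sole taker at this level and receives the full 1/5.
Ifeoma is living and takes 1/5.
Chidinma is living and takes 1/5.
Yetunde is living and takes 1/5.

Chidinma 1/5; Gbenga 1/5; Ifeoma 1/5; Segun 1/5; Yetunde 1/5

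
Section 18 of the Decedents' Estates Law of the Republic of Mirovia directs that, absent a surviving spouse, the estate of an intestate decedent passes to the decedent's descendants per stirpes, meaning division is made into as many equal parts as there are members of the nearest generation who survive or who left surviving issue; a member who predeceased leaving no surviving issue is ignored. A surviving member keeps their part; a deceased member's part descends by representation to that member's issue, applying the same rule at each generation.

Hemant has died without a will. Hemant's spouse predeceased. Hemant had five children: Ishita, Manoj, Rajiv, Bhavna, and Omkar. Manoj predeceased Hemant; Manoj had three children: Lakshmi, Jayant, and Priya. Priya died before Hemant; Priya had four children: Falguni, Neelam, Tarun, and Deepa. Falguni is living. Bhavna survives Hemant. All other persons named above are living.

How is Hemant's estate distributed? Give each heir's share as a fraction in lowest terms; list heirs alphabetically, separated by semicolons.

There is no surviving spouse, so the entire estate passes to Hemant's descendants per stirpes.
The estate is divided into 5 equal shares of 1/5 among Ishita, Manoj, Rajiv, Bhavna, Omkar.
Ishita is living and takes 1/5.
Manoj predeceased; the 1/5 allotted to Manoj's branch passes to Manoj's issue by representation.
The 1/5 is divided into 3 equal shares of 1/15 among Lakshmi, Jayant, Priya.
Lakshmi is living and takes 1/15.
Jayant is living and takes 1/15.
Priya predeceased; the 1/15 allotted to Priya's branch passes to Priya's issue by representation.
The 1/15 is divided into 4 equal shares of 1/60 among Falguni, Neelam, Tarun, Deepa.
Falguni is living and takes 1/60.
Neelam is living and takes 1/60.
Tarun is living and takes 1/60.
Deepa is living and takes 1/60.
Rajiv is living and takes 1/5.
Bhavna is living and takes 1/5.
Omkar is living and takes 1/5.

Bhavna 1/5; Deepa 1/60; Falguni 1/60; Ishita 1/5; Jayant 1/15; Lakshmi 1/15; Neelam 1/60; Omkar 1/5; Rajiv 1/5; Tarun 1/60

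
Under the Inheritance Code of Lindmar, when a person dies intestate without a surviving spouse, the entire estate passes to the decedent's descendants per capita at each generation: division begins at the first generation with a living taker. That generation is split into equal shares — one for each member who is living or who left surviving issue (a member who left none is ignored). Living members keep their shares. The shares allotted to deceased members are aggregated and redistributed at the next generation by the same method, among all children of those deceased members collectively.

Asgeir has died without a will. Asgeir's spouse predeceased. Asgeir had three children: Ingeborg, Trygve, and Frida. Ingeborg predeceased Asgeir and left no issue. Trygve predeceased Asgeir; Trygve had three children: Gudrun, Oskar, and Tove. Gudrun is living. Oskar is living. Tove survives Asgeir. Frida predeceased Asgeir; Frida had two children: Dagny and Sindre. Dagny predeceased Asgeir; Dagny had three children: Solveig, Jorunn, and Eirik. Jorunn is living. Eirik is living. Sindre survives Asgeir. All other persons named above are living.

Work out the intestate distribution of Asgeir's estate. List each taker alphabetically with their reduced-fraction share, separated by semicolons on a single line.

Eirik 1/15; Gudrun 1/5; Jorunn 1/15; Oskar 1/5; Sindre 1/5; Solveig 1/15; Tove 1/5

There is no surviving spouse, so the entire estate passes to Asgeir's descendants per capita at each generation.
No one at generation 1 (Trygve, Frida) is living; moving to the next generation.
At generation 2 (Gudrun, Oskar, Tove, Dagny, Sindre) there are 5 shares of (1)/5 = 1/5 each.
Living: Gudrun, Oskar, Tove, and Sindre — each takes 1/5.
Deceased: Dagny. That 1/5 share is carried to generation 3.
At generation 3 (Solveig, Jorunn, Eirik) there are 3 shares of (1/5)/3 = 1/15 each.
Living: Solveig, Jorunn, and Eirik — each takes 1/15.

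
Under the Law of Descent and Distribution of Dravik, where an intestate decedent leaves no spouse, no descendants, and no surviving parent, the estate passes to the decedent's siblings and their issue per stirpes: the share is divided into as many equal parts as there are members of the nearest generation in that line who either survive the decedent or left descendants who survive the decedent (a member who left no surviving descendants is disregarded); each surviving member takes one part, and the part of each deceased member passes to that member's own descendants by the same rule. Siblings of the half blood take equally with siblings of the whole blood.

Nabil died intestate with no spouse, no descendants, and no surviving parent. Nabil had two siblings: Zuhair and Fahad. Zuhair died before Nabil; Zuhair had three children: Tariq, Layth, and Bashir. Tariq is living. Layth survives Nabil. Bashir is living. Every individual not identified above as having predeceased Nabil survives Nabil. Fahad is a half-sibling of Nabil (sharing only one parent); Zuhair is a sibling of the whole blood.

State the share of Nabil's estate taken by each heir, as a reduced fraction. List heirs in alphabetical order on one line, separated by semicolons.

No spouse, descendants, or parent survives, so the estate passes to Nabil's siblings per stirpes.
Half-blood and whole-blood siblings take equally under the stated rule.
The estate is divided into 2 equal shares of 1/2 among Zuhair, Fahad.
Zuhair predeceased; the 1/2 allotted to Zuhair's branch passes to Zuhair's issue by representation.
The 1/2 is divided into 3 equal shares of 1/6 among Tariq, Layth, Bashir.
Tariq is living and takes 1/6.
Layth is living and takes 1/6.
Bashir is living and takes 1/6.
Fahad is living and takes 1/2.

Bashir 1/6; Fahad 1/2; Layth 1/6; Tariq 1/6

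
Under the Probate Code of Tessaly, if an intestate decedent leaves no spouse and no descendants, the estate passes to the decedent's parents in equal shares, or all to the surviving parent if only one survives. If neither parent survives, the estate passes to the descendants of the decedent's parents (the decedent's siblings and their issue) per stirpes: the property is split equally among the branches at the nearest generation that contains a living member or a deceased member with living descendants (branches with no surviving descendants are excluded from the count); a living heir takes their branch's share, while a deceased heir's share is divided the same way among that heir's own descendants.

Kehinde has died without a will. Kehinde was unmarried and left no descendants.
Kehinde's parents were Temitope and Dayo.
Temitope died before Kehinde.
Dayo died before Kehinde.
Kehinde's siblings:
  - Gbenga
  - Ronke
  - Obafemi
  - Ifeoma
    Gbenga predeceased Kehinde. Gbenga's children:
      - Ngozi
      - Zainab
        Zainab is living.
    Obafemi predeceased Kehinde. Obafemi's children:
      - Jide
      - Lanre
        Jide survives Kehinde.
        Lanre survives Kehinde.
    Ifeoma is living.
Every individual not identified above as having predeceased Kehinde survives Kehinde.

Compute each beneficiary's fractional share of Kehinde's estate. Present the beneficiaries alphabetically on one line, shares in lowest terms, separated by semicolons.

Ifeoma 1/4; Jide 1/8; Lanre 1/8; Ngozi 1/8; Ronke 1/4; Zainab 1/8

Neither parent survives and there are no descendants, so the estate passes to Kehinde's siblings and their issue per stirpes.
The estate is divided into 4 equal shares of 1/4 among Gbenga, Ronke, Obafemi, Ifeoma.
Gbenga predeceased; the 1/4 allotted to Gbenga's branch passes to Gbenga's issue by representation.
The 1/4 is divided into 2 equal shares of 1/8 among Ngozi, Zainab.
Ngozi is living and takes 1/8.
Zainab is living and takes 1/8.
Ronke is living and takes 1/4.
Obafemi predeceased; the 1/4 allotted to Obafemi's branch passes to Obafemi's issue by representation.
The 1/4 is divided into 2 equal shares of 1/8 among Jide, Lanre.
Jide is living and takes 1/8.
Lanre is living and takes 1/8.
Ifeoma is living and takes 1/4.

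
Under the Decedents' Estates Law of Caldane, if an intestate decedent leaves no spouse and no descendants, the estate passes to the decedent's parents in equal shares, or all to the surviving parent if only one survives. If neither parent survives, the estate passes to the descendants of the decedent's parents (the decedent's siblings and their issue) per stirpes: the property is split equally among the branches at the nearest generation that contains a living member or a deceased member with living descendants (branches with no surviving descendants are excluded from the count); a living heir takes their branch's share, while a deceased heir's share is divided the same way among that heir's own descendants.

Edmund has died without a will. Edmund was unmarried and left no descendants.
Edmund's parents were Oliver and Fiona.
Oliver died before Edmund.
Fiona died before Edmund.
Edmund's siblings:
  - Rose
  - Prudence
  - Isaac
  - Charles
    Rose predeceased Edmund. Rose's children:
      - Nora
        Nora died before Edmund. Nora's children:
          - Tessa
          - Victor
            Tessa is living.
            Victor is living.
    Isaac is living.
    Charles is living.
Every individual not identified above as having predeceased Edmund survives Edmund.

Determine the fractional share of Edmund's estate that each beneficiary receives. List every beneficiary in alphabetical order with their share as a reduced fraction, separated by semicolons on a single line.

Charles 1/4; Isaac 1/4; Prudence 1/4; Tessa 1/8; Victor 1/8

Neither parent survives and there are no descendants, so the estate passes to Edmund's siblings and their issue per stirpes.
The estate is divided into 4 equal shares of 1/4 among Rose, Prudence, Isaac, Charles.
Rose predeceased; the 1/4 allotted to Rose's branch passes to Rose's issue by representation.
Nora's line is the sole branch at this level, so the full 1/4 passes to Nora's issue by representation.
The 1/4 is divided into 2 equal shares of 1/8 among Tessa, Victor.
Tessa is living and takes 1/8.
Victor is living and takes 1/8.
Prudence is living and takes 1/4.
Isaac is living and takes 1/4.
Charles is living and takes 1/4.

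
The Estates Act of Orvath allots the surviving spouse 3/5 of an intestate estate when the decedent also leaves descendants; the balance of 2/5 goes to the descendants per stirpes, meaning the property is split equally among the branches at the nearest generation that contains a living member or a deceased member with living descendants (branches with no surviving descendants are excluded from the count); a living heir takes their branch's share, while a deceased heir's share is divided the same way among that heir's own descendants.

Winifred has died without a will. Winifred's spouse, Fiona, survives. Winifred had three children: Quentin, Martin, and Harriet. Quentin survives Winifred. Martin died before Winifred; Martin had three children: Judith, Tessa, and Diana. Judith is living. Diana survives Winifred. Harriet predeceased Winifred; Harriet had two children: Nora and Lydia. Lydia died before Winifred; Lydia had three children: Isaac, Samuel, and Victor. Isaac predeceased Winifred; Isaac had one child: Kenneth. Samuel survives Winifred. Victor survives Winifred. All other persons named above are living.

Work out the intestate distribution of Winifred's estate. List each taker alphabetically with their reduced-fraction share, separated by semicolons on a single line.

Fiona, as surviving spouse, takes 3/5.
The remaining 2/5 passes to Winifred's descendants per stirpes.
The 2/5 is divided into 3 equal shares of 2/15 among Quentin, Martin, Harriet.
Quentin is living and takes 2/15.
Martin predeceased; the 2/15 allotted to Martin's branch passes to Martin's issue by representation.
The 2/15 is divided into 3 equal shares of 2/45 among Judith, Tessa, Diana.
Judith is living and takes 2/45.
Tessa is living and takes 2/45.
Diana is living and takes 2/45.
Harriet predeceased; the 2/15 allotted to Harriet's branch passes to Harriet's issue by representation.
The 2/15 is divided into 2 equal shares of 1/15 among Nora, Lydia.
Nora is living and takes 1/15.
Lydia predeceased; the 1/15 allotted to Lydia's branch passes to Lydia's issue by representation.
The 1/15 is divided into 3 equal shares of 1/45 among Isaac, Samuel, Victor.
Isaac predeceased; the 1/45 allotted to Isaac's branch passes to Isaac's issue by representation.
Kenneth is the sole taker at this level and receives the full 1/45.
Samuel is living and takes 1/45.
Victor is living and takes 1/45.

Diana 2/45; Fiona 3/5; Judith 2/45; Kenneth 1/45; Nora 1/15; Quentin 2/15; Samuel 1/45; Tessa 2/45; Victor 1/45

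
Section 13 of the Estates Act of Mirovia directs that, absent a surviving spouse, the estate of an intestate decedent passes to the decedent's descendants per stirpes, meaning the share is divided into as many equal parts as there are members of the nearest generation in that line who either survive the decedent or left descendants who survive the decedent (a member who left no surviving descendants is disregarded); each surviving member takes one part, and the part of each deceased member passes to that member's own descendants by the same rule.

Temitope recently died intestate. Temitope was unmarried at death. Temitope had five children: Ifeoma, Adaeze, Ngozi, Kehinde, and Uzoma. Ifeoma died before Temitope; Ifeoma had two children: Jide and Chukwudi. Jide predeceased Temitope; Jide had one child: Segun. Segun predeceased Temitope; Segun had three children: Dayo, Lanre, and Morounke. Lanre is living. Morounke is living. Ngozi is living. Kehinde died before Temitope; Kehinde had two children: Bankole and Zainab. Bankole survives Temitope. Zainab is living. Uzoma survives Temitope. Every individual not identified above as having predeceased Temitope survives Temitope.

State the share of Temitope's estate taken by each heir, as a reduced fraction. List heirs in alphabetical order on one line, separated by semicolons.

There is no surviving spouse, so the entire estate passes to Temitope's descendants per stirpes.
The estate is divided into 5 equal shares of 1/5 among Ifeoma, Adaeze, Ngozi, Kehinde, Uzoma.
Ifeoma predeceased; the 1/5 allotted to Ifeoma's branch passes to Ifeoma's issue by representation.
The 1/5 is divided into 2 equal shares of 1/10 among Jide, Chukwudi.
Jide predeceased; the 1/10 allotted to Jide's branch passes to Jide's issue by representation.
Segun's line is the sole branch at this level, so the full 1/10 passes to Segun's issue by representation.
The 1/10 is divided into 3 equal shares of 1/30 among Dayo, Lanre, Morounke.
Dayo is living and takes 1/30.
Lanre is living and takes 1/30.
Morounke is living and takes 1/30.
Chukwudi is living and takes 1/10.
Adaeze is living and takes 1/5.
Ngozi is living and takes 1/5.
Kehinde predeceased; the 1/5 allotted to Kehinde's branch passes to Kehinde's issue by representation.
The 1/5 is divided into 2 equal shares of 1/10 among Bankole, Zainab.
Bankole is living and takes 1/10.
Zainab is living and takes 1/10.
Uzoma is living and takes 1/5.

Adaeze 1/5; Bankole 1/10; Chukwudi 1/10; Dayo 1/30; Lanre 1/30; Morounke 1/30; Ngozi 1/5; Uzoma 1/5; Zainab 1/10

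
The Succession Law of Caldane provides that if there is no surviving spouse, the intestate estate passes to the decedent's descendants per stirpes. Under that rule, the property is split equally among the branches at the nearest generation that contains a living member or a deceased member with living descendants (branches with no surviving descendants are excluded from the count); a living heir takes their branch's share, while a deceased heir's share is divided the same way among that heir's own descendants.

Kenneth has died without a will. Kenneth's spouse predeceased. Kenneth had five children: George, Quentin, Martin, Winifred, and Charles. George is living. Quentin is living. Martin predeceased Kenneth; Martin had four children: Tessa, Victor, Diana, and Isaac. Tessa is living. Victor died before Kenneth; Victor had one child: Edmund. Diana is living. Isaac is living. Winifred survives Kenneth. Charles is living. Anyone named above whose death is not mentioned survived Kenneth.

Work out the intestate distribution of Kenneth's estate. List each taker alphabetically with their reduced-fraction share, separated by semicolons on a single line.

There is no surviving spouse, so the entire estate passes to Kenneth's descendants per stirpes.
The estate is divided into 5 equal shares of 1/5 among George, Quentin, Martin, Winifred, Charles.
George is living and takes 1/5.
Quentin is living and takes 1/5.
Martin predeceased; the 1/5 allotted to Martin's branch passes to Martin's issue by representation.
The 1/5 is divided into 4 equal shares of 1/20 among Tessa, Victor, Diana, Isaac.
Tessa is living and takes 1/20.
Victor predeceased; the 1/20 allotted to Victor's branch passes to Victor's issue by representation.
Edmund is the sole taker at this level and receives the full 1/20.
Diana is living and takes 1/20.
Isaac is living and takes 1/20.
Winifred is living and takes 1/5.
Charles is living and takes 1/5.

Charles 1/5; Diana 1/20; Edmund 1/20; George 1/5; Isaac 1/20; Quentin 1/5; Tessa 1/20; Winifred 1/5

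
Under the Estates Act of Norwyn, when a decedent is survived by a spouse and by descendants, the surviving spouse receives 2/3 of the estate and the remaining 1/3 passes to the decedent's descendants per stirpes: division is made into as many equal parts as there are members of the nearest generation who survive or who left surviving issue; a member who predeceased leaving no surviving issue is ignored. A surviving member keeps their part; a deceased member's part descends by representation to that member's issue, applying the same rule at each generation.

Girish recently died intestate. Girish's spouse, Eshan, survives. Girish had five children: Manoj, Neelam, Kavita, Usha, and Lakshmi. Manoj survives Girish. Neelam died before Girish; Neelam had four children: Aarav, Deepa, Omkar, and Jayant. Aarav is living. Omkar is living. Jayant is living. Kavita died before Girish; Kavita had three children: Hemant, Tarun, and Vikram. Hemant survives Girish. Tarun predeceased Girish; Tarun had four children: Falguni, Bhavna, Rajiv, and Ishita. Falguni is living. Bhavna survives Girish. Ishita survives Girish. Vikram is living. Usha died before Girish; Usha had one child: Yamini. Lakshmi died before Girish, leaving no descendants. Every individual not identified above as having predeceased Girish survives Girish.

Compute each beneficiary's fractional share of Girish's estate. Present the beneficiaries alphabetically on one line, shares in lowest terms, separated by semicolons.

Aarav 1/48; Bhavna 1/144; Deepa 1/48; Eshan 2/3; Falguni 1/144; Hemant 1/36; Ishita 1/144; Jayant 1/48; Manoj 1/12; Omkar 1/48; Rajiv 1/144; Vikram 1/36; Yamini 1/12

Eshan, as surviving spouse, takes 2/3.
The remaining 1/3 passes to Girish's descendants per stirpes.
Lakshmi left no surviving issue, so that branch lapses and is disregarded.
The 1/3 is divided into 4 equal shares of 1/12 among Manoj, Neelam, Kavita, Usha.
Manoj is living and takes 1/12.
Neelam predeceased; the 1/12 allotted to Neelam's branch passes to Neelam's issue by representation.
The 1/12 is divided into 4 equal shares of 1/48 among Aarav, Deepa, Omkar, Jayant.
Aarav is living and takes 1/48.
Deepa is living and takes 1/48.
Omkar is living and takes 1/48.
Jayant is living and takes 1/48.
Kavita predeceased; the 1/12 allotted to Kavita's branch passes to Kavita's issue by representation.
The 1/12 is divided into 3 equal shares of 1/36 among Hemant, Tarun, Vikram.
Hemant is living and takes 1/36.
Tarun predeceased; the 1/36 allotted to Tarun's branch passes to Tarun's issue by representation.
The 1/36 is divided into 4 equal shares of 1/144 among Falguni, Bhavna, Rajiv, Ishita.
Falguni is living and takes 1/144.
Bhavna is living and takes 1/144.
Rajiv is living and takes 1/144.
Ishita is living and takes 1/144.
Vikram is living and takes 1/36.
Usha predeceased; the 1/12 allotted to Usha's branch passes to Usha's issue by representation.
Yamini is the sole taker at this level and receives the full 1/12.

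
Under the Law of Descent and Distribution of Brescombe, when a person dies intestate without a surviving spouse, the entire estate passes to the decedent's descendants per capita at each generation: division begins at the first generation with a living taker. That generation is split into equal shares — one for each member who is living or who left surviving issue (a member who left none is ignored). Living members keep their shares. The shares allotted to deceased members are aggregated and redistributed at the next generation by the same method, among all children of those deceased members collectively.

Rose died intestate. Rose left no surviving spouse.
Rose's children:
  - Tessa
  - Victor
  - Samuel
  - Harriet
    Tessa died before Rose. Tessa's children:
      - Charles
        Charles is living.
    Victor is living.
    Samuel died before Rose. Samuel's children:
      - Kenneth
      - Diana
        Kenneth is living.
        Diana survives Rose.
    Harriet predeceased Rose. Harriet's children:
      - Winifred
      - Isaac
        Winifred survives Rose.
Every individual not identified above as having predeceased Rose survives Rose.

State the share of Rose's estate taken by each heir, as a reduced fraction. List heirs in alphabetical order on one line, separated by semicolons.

Charles 3/20; Diana 3/20; Isaac 3/20; Kenneth 3/20; Victor 1/4; Winifred 3/20

There is no surviving spouse, so the entire estate passes to Rose's descendants per capita at each generation.
At generation 1 (Tessa, Victor, Samuel, Harriet) there are 4 shares of (1)/4 = 1/4 each.
Living: Victor — each takes 1/4.
Deceased: Tessa, Samuel, and Harriet. Their combined 3/4 is pooled and carried to generation 2.
At generation 2 (Charles, Kenneth, Diana, Winifred, Isaac) there are 5 shares of (3/4)/5 = 3/20 each.
Living: Charles, Kenneth, Diana, Winifred, and Isaac — each takes 3/20.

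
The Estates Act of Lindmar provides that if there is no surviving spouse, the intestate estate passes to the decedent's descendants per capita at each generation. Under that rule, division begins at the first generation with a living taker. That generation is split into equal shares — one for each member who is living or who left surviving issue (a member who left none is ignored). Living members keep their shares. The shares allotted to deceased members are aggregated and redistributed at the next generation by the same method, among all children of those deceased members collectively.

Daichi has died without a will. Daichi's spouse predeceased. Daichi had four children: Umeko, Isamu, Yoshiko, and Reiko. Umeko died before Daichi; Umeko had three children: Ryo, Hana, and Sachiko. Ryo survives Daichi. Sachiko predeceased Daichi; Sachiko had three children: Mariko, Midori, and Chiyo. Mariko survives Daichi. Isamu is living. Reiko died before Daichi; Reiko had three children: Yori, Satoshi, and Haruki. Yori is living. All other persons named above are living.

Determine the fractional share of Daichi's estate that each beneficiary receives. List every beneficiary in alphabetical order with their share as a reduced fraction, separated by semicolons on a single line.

There is no surviving spouse, so the entire estate passes to Daichi's descendants per capita at each generation.
At generation 1 (Umeko, Isamu, Yoshiko, Reiko) there are 4 shares of (1)/4 = 1/4 each.
Living: Isamu and Yoshiko — each takes 1/4.
Deceased: Umeko and Reiko. Their combined 1/2 is pooled and carried to generation 2.
At generation 2 (Ryo, Hana, Sachiko, Yori, Satoshi, Haruki) there are 6 shares of (1/2)/6 = 1/12 each.
Living: Ryo, Hana, Yori, Satoshi, and Haruki — each takes 1/12.
Deceased: Sachiko. That 1/12 share is carried to generation 3.
At generation 3 (Mariko, Midori, Chiyo) there are 3 shares of (1/12)/3 = 1/36 each.
Living: Mariko, Midori, and Chiyo — each takes 1/36.

Chiyo 1/36; Hana 1/12; Haruki 1/12; Isamu 1/4; Mariko 1/36; Midori 1/36; Ryo 1/12; Satoshi 1/12; Yori 1/12; Yoshiko 1/4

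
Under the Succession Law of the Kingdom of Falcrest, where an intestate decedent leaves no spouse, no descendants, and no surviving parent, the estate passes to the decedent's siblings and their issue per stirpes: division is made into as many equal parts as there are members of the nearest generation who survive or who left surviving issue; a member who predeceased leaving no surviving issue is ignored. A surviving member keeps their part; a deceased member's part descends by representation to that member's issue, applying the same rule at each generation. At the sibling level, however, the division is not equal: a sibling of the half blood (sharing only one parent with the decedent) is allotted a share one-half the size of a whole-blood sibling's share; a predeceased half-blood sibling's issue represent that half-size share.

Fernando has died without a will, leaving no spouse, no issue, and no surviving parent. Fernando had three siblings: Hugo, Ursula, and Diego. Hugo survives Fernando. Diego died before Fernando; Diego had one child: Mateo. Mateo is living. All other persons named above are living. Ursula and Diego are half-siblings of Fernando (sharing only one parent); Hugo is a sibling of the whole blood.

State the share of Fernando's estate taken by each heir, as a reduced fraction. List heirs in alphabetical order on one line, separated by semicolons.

Hugo 1/2; Mateo 1/4; Ursula 1/4

No spouse, descendants, or parent survives, so the estate passes to Fernando's siblings per stirpes.
Half-blood siblings count for one-half the weight of whole-blood siblings at the initial division.
Dividing 1 in proportion to weights (total weight 2): Hugo (weight 1) → 1/2; Ursula (weight 1/2) → 1/4; Diego (weight 1/2) → 1/4.
Hugo is living and takes 1/2.
Ursula is living and takes 1/4.
Diego predeceased; the 1/4 allotted to Diego's branch passes to Diego's issue by representation.
Mateo is the sole taker at this level and receives the full 1/4.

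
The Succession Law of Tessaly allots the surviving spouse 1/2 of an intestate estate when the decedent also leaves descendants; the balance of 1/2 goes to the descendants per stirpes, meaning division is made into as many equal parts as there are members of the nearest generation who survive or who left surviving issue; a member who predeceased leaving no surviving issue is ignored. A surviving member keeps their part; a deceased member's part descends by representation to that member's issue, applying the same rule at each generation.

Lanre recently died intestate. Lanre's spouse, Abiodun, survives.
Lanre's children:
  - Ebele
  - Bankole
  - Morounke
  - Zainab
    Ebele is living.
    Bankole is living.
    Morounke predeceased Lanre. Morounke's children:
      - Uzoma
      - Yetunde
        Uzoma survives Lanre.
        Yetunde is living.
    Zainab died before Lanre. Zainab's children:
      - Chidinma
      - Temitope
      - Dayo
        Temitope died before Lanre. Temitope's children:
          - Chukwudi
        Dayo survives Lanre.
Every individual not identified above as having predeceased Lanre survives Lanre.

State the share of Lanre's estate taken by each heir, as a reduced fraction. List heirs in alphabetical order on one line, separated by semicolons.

Abiodun, as surviving spouse, takes 1/2.
The remaining 1/2 passes to Lanre's descendants per stirpes.
The 1/2 is divided into 4 equal shares of 1/8 among Ebele, Bankole, Morounke, Zainab.
Ebele is living and takes 1/8.
Bankole is living and takes 1/8.
Morounke predeceased; the 1/8 allotted to Morounke's branch passes to Morounke's issue by representation.
The 1/8 is divided into 2 equal shares of 1/16 among Uzoma, Yetunde.
Uzoma is living and takes 1/16.
Yetunde is living and takes 1/16.
Zainab predeceased; the 1/8 allotted to Zainab's branch passes to Zainab's issue by representation.
The 1/8 is divided into 3 equal shares of 1/24 among Chidinma, Temitope, Dayo.
Chidinma is living and takes 1/24.
Temitope predeceased; the 1/24 allotted to Temitope's branch passes to Temitope's issue by representation.
Chukwudi is the sole taker at this level and receives the full 1/24.
Dayo is living and takes 1/24.

Abiodun 1/2; Bankole 1/8; Chidinma 1/24; Chukwudi 1/24; Dayo 1/24; Ebele 1/8; Uzoma 1/16; Yetunde 1/16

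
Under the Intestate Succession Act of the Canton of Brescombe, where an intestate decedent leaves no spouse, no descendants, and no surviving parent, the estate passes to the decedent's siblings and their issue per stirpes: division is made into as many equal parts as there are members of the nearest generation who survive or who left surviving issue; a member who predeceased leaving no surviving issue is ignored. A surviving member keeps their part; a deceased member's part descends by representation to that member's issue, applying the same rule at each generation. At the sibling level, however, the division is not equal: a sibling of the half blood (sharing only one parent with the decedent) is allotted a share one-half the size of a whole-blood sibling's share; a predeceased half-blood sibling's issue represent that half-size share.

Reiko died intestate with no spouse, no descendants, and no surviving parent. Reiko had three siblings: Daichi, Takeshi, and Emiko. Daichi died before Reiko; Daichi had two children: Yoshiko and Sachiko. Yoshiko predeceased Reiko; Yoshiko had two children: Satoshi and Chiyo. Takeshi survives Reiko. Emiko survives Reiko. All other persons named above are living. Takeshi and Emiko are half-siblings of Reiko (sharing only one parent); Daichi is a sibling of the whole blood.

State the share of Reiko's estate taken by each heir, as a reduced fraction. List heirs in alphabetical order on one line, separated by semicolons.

Chiyo 1/8; Emiko 1/4; Sachiko 1/4; Satoshi 1/8; Takeshi 1/4

No spouse, descendants, or parent survives, so the estate passes to Reiko's siblings per stirpes.
Half-blood siblings count for one-half the weight of whole-blood siblings at the initial division.
Dividing 1 in proportion to weights (total weight 2): Daichi (weight 1) → 1/2; Takeshi (weight 1/2) → 1/4; Emiko (weight 1/2) → 1/4.
Daichi predeceased; the 1/2 allotted to Daichi's branch passes to Daichi's issue by representation.
The 1/2 is divided into 2 equal shares of 1/4 among Yoshiko, Sachiko.
Yoshiko predeceased; the 1/4 allotted to Yoshiko's branch passes to Yoshiko's issue by representation.
The 1/4 is divided into 2 equal shares of 1/8 among Satoshi, Chiyo.
Satoshi is living and takes 1/8.
Chiyo is living and takes 1/8.
Sachiko is living and takes 1/4.
Takeshi is living and takes 1/4.
Emiko is living and takes 1/4.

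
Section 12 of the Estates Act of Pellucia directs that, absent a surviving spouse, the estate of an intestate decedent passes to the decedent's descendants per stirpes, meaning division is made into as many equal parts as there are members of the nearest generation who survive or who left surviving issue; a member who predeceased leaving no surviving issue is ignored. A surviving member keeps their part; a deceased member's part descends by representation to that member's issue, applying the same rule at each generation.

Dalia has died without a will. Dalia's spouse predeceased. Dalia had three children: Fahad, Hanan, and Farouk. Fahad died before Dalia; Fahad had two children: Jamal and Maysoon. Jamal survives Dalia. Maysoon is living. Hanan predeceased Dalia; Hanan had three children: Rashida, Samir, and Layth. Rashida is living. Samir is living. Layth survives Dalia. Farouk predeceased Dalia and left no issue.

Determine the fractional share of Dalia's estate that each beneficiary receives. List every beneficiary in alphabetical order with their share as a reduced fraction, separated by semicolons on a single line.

Jamal 1/4; Layth 1/6; Maysoon 1/4; Rashida 1/6; Samir 1/6

There is no surviving spouse, so the entire estate passes to Dalia's descendants per stirpes.
Farouk left no surviving issue, so that branch lapses and is disregarded.
The estate is divided into 2 equal shares of 1/2 among Fahad, Hanan.
Fahad predeceased; the 1/2 allotted to Fahad's branch passes to Fahad's issue by representation.
The 1/2 is divided into 2 equal shares of 1/4 among Jamal, Maysoon.
Jamal is living and takes 1/4.
Maysoon is living and takes 1/4.
Hanan predeceased; the 1/2 allotted to Hanan's branch passes to Hanan's issue by representation.
The 1/2 is divided into 3 equal shares of 1/6 among Rashida, Samir, Layth.
Rashida is living and takes 1/6.
Samir is living and takes 1/6.
Layth is living and takes 1/6.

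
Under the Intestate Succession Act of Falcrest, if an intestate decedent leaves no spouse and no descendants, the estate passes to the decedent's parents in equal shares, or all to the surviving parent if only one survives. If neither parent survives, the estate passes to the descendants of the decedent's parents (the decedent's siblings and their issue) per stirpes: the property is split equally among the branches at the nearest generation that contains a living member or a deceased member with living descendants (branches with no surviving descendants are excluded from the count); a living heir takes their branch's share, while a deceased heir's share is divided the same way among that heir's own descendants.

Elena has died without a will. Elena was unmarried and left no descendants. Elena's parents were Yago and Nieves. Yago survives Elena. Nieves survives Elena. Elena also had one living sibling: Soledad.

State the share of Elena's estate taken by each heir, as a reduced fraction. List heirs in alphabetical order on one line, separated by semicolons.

Both parents survive, so Yago and Nieves each take 1/2. The siblings take nothing because a surviving parent has priority.

Nieves 1/2; Yago 1/2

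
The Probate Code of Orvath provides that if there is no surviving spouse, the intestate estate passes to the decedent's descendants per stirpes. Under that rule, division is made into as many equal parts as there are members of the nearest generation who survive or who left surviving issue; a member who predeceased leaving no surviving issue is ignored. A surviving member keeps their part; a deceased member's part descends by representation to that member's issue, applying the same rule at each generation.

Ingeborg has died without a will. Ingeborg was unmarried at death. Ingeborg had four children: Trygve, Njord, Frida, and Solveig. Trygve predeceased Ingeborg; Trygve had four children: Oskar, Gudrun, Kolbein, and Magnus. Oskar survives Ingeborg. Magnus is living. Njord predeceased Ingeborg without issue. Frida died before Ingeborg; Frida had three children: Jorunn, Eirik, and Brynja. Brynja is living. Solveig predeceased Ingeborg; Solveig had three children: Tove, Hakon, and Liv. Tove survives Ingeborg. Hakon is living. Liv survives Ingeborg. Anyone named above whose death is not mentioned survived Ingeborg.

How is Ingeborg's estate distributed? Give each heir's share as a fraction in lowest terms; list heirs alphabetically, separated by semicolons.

There is no surviving spouse, so the entire estate passes to Ingeborg's descendants per stirpes.
Njord left no surviving issue, so that branch lapses and is disregarded.
The estate is divided into 3 equal shares of 1/3 among Trygve, Frida, Solveig.
Trygve predeceased; the 1/3 allotted to Trygve's branch passes to Trygve's issue by representation.
The 1/3 is divided into 4 equal shares of 1/12 among Oskar, Gudrun, Kolbein, Magnus.
Oskar is living and takes 1/12.
Gudrun is living and takes 1/12.
Kolbein is living and takes 1/12.
Magnus is living and takes 1/12.
Frida predeceased; the 1/3 allotted to Frida's branch passes to Frida's issue by representation.
The 1/3 is divided into 3 equal shares of 1/9 among Jorunn, Eirik, Brynja.
Jorunn is living and takes 1/9.
Eirik is living and takes 1/9.
Brynja is living and takes 1/9.
Solveig predeceased; the 1/3 allotted to Solveig's branch passes to Solveig's issue by representation.
The 1/3 is divided into 3 equal shares of 1/9 among Tove, Hakon, Liv.
Tove is living and takes 1/9.
Hakon is living and takes 1/9.
Liv is living and takes 1/9.

Brynja 1/9; Eirik 1/9; Gudrun 1/12; Hakon 1/9; Jorunn 1/9; Kolbein 1/12; Liv 1/9; Magnus 1/12; Oskar 1/12; Tove 1/9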